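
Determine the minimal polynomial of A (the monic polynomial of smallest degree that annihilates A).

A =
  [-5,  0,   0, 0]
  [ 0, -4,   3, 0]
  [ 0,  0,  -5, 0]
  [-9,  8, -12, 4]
x^3 + 5*x^2 - 16*x - 80

The characteristic polynomial is χ_A(x) = (x - 4)*(x + 4)*(x + 5)^2, so the eigenvalues are known. The minimal polynomial is
  m_A(x) = Π_λ (x − λ)^{k_λ}
where k_λ is the size of the *largest* Jordan block for λ (equivalently, the smallest k with (A − λI)^k v = 0 for every generalised eigenvector v of λ).

  λ = -5: largest Jordan block has size 1, contributing (x + 5)
  λ = -4: largest Jordan block has size 1, contributing (x + 4)
  λ = 4: largest Jordan block has size 1, contributing (x − 4)

So m_A(x) = (x - 4)*(x + 4)*(x + 5) = x^3 + 5*x^2 - 16*x - 80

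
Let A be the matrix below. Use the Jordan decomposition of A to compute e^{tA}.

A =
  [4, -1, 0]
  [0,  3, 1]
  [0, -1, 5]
e^{tA} =
  [exp(4*t), t^2*exp(4*t)/2 - t*exp(4*t), -t^2*exp(4*t)/2]
  [0, -t*exp(4*t) + exp(4*t), t*exp(4*t)]
  [0, -t*exp(4*t), t*exp(4*t) + exp(4*t)]

Strategy: write A = P · J · P⁻¹ where J is a Jordan canonical form, so e^{tA} = P · e^{tJ} · P⁻¹, and e^{tJ} can be computed block-by-block.

A has Jordan form
J =
  [4, 1, 0]
  [0, 4, 1]
  [0, 0, 4]
(up to reordering of blocks).

Per-block formulas:
  For a 3×3 Jordan block J_3(4): exp(t · J_3(4)) = e^(4t)·(I + t·N + (t^2/2)·N^2), where N is the 3×3 nilpotent shift.

After assembling e^{tJ} and conjugating by P, we get:

e^{tA} =
  [exp(4*t), t^2*exp(4*t)/2 - t*exp(4*t), -t^2*exp(4*t)/2]
  [0, -t*exp(4*t) + exp(4*t), t*exp(4*t)]
  [0, -t*exp(4*t), t*exp(4*t) + exp(4*t)]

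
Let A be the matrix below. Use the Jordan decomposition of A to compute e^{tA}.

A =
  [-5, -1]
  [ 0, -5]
e^{tA} =
  [exp(-5*t), -t*exp(-5*t)]
  [0, exp(-5*t)]

Strategy: write A = P · J · P⁻¹ where J is a Jordan canonical form, so e^{tA} = P · e^{tJ} · P⁻¹, and e^{tJ} can be computed block-by-block.

A has Jordan form
J =
  [-5,  1]
  [ 0, -5]
(up to reordering of blocks).

Per-block formulas:
  For a 2×2 Jordan block J_2(-5): exp(t · J_2(-5)) = e^(-5t)·(I + t·N), where N is the 2×2 nilpotent shift.

After assembling e^{tJ} and conjugating by P, we get:

e^{tA} =
  [exp(-5*t), -t*exp(-5*t)]
  [0, exp(-5*t)]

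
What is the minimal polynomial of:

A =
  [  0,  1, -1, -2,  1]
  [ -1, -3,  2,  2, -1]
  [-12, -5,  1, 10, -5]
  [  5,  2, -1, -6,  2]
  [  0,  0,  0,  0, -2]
x^3 + 6*x^2 + 12*x + 8

The characteristic polynomial is χ_A(x) = (x + 2)^5, so the eigenvalues are known. The minimal polynomial is
  m_A(x) = Π_λ (x − λ)^{k_λ}
where k_λ is the size of the *largest* Jordan block for λ (equivalently, the smallest k with (A − λI)^k v = 0 for every generalised eigenvector v of λ).

  λ = -2: largest Jordan block has size 3, contributing (x + 2)^3

So m_A(x) = (x + 2)^3 = x^3 + 6*x^2 + 12*x + 8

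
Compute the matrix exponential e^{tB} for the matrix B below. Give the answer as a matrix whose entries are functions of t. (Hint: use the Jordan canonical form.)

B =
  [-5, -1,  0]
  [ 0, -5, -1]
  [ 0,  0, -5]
e^{tB} =
  [exp(-5*t), -t*exp(-5*t), t^2*exp(-5*t)/2]
  [0, exp(-5*t), -t*exp(-5*t)]
  [0, 0, exp(-5*t)]

Strategy: write B = P · J · P⁻¹ where J is a Jordan canonical form, so e^{tB} = P · e^{tJ} · P⁻¹, and e^{tJ} can be computed block-by-block.

B has Jordan form
J =
  [-5,  1,  0]
  [ 0, -5,  1]
  [ 0,  0, -5]
(up to reordering of blocks).

Per-block formulas:
  For a 3×3 Jordan block J_3(-5): exp(t · J_3(-5)) = e^(-5t)·(I + t·N + (t^2/2)·N^2), where N is the 3×3 nilpotent shift.

After assembling e^{tJ} and conjugating by P, we get:

e^{tB} =
  [exp(-5*t), -t*exp(-5*t), t^2*exp(-5*t)/2]
  [0, exp(-5*t), -t*exp(-5*t)]
  [0, 0, exp(-5*t)]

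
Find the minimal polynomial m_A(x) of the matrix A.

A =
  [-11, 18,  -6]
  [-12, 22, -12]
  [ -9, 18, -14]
x^3 + 3*x^2 - 18*x - 40

The characteristic polynomial is χ_A(x) = (x - 4)*(x + 2)*(x + 5), so the eigenvalues are known. The minimal polynomial is
  m_A(x) = Π_λ (x − λ)^{k_λ}
where k_λ is the size of the *largest* Jordan block for λ (equivalently, the smallest k with (A − λI)^k v = 0 for every generalised eigenvector v of λ).

  λ = -5: largest Jordan block has size 1, contributing (x + 5)
  λ = -2: largest Jordan block has size 1, contributing (x + 2)
  λ = 4: largest Jordan block has size 1, contributing (x − 4)

So m_A(x) = (x - 4)*(x + 2)*(x + 5) = x^3 + 3*x^2 - 18*x - 40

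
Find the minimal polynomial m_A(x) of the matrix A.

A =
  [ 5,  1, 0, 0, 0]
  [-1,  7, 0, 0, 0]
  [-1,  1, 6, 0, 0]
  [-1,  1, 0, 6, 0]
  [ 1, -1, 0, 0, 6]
x^2 - 12*x + 36

The characteristic polynomial is χ_A(x) = (x - 6)^5, so the eigenvalues are known. The minimal polynomial is
  m_A(x) = Π_λ (x − λ)^{k_λ}
where k_λ is the size of the *largest* Jordan block for λ (equivalently, the smallest k with (A − λI)^k v = 0 for every generalised eigenvector v of λ).

  λ = 6: largest Jordan block has size 2, contributing (x − 6)^2

So m_A(x) = (x - 6)^2 = x^2 - 12*x + 36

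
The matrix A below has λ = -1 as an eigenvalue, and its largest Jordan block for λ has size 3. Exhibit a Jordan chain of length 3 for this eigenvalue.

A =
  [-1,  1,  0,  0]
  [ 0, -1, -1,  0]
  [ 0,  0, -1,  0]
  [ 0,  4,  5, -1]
A Jordan chain for λ = -1 of length 3:
v_1 = (-1, 0, 0, -4)ᵀ
v_2 = (0, -1, 0, 5)ᵀ
v_3 = (0, 0, 1, 0)ᵀ

Let N = A − (-1)·I. We want v_3 with N^3 v_3 = 0 but N^2 v_3 ≠ 0; then v_{j-1} := N · v_j for j = 3, …, 2.

Pick v_3 = (0, 0, 1, 0)ᵀ.
Then v_2 = N · v_3 = (0, -1, 0, 5)ᵀ.
Then v_1 = N · v_2 = (-1, 0, 0, -4)ᵀ.

Sanity check: (A − (-1)·I) v_1 = (0, 0, 0, 0)ᵀ = 0. ✓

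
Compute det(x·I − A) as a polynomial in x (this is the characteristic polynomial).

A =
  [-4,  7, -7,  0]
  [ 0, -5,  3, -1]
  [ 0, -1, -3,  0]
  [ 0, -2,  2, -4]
x^4 + 16*x^3 + 96*x^2 + 256*x + 256

Expanding det(x·I − A) (e.g. by cofactor expansion or by noting that A is similar to its Jordan form J, which has the same characteristic polynomial as A) gives
  χ_A(x) = x^4 + 16*x^3 + 96*x^2 + 256*x + 256
which factors as (x + 4)^4. The eigenvalues (with algebraic multiplicities) are λ = -4 with multiplicity 4.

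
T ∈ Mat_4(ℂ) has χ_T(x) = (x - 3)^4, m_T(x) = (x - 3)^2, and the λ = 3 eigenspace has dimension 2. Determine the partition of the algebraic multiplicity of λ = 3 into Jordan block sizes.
Block sizes for λ = 3: [2, 2]

Step 1 — from the characteristic polynomial, algebraic multiplicity of λ = 3 is 4. From dim ker(T − (3)·I) = 2, there are exactly 2 Jordan blocks for λ = 3.
Step 2 — from the minimal polynomial, the factor (x − 3)^2 tells us the largest block for λ = 3 has size 2.
Step 3 — with total size 4, 2 blocks, and largest block 2, the block sizes (in nonincreasing order) are [2, 2].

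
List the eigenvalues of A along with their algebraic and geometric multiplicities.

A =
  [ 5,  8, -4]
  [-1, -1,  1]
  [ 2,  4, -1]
λ = 1: alg = 3, geom = 2

Step 1 — factor the characteristic polynomial to read off the algebraic multiplicities:
  χ_A(x) = (x - 1)^3

Step 2 — compute geometric multiplicities via the rank-nullity identity g(λ) = n − rank(A − λI):
  rank(A − (1)·I) = 1, so dim ker(A − (1)·I) = n − 1 = 2

Summary:
  λ = 1: algebraic multiplicity = 3, geometric multiplicity = 2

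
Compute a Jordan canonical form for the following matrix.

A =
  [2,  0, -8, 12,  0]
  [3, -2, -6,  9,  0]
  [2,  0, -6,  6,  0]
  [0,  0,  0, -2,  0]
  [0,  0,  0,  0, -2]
J_2(-2) ⊕ J_1(-2) ⊕ J_1(-2) ⊕ J_1(-2)

The characteristic polynomial is
  det(x·I − A) = x^5 + 10*x^4 + 40*x^3 + 80*x^2 + 80*x + 32 = (x + 2)^5

Eigenvalues and multiplicities (the geometric multiplicity of λ is n − rank(A − λI), which equals the number of Jordan blocks for λ):
  λ = -2: algebraic multiplicity = 5, geometric multiplicity = 4

Determining the block sizes for each eigenvalue:
  λ = -2: 4 blocks summing to 5 forces exactly one block of size 2 and the rest size 1 → block sizes [2, 1, 1, 1]

Assembling the blocks gives a Jordan form
J =
  [-2,  1,  0,  0,  0]
  [ 0, -2,  0,  0,  0]
  [ 0,  0, -2,  0,  0]
  [ 0,  0,  0, -2,  0]
  [ 0,  0,  0,  0, -2]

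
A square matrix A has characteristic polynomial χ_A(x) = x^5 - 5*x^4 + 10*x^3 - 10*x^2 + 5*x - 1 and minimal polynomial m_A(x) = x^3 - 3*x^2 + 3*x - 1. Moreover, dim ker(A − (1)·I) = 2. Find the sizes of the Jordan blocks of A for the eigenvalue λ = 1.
Block sizes for λ = 1: [3, 2]

Step 1 — from the characteristic polynomial, algebraic multiplicity of λ = 1 is 5. From dim ker(A − (1)·I) = 2, there are exactly 2 Jordan blocks for λ = 1.
Step 2 — from the minimal polynomial, the factor (x − 1)^3 tells us the largest block for λ = 1 has size 3.
Step 3 — with total size 5, 2 blocks, and largest block 3, the block sizes (in nonincreasing order) are [3, 2].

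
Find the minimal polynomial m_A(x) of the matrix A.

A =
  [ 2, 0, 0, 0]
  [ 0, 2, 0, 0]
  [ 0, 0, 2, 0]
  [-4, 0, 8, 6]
x^2 - 8*x + 12

The characteristic polynomial is χ_A(x) = (x - 6)*(x - 2)^3, so the eigenvalues are known. The minimal polynomial is
  m_A(x) = Π_λ (x − λ)^{k_λ}
where k_λ is the size of the *largest* Jordan block for λ (equivalently, the smallest k with (A − λI)^k v = 0 for every generalised eigenvector v of λ).

  λ = 2: largest Jordan block has size 1, contributing (x − 2)
  λ = 6: largest Jordan block has size 1, contributing (x − 6)

So m_A(x) = (x - 6)*(x - 2) = x^2 - 8*x + 12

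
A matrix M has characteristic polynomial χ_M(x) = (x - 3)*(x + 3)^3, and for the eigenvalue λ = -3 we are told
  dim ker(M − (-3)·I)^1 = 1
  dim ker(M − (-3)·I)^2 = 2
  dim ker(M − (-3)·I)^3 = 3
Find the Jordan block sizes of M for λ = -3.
Block sizes for λ = -3: [3]

From the dimensions of kernels of powers, the number of Jordan blocks of size at least j is d_j − d_{j−1} where d_j = dim ker(N^j) (with d_0 = 0). Computing the differences gives [1, 1, 1].
The number of blocks of size exactly k is (#blocks of size ≥ k) − (#blocks of size ≥ k + 1), so the partition is: 1 block(s) of size 3.
In nonincreasing order the block sizes are [3].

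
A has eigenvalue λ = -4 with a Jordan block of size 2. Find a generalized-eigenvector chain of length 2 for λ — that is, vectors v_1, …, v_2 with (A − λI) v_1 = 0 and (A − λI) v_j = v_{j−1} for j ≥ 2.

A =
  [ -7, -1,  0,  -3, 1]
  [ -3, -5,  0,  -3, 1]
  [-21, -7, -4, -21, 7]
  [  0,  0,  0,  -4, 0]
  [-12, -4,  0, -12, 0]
A Jordan chain for λ = -4 of length 2:
v_1 = (-3, -3, -21, 0, -12)ᵀ
v_2 = (1, 0, 0, 0, 0)ᵀ

Let N = A − (-4)·I. We want v_2 with N^2 v_2 = 0 but N^1 v_2 ≠ 0; then v_{j-1} := N · v_j for j = 2, …, 2.

Pick v_2 = (1, 0, 0, 0, 0)ᵀ.
Then v_1 = N · v_2 = (-3, -3, -21, 0, -12)ᵀ.

Sanity check: (A − (-4)·I) v_1 = (0, 0, 0, 0, 0)ᵀ = 0. ✓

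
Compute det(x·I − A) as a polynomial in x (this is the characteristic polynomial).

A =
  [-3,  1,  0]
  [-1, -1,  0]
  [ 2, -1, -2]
x^3 + 6*x^2 + 12*x + 8

Expanding det(x·I − A) (e.g. by cofactor expansion or by noting that A is similar to its Jordan form J, which has the same characteristic polynomial as A) gives
  χ_A(x) = x^3 + 6*x^2 + 12*x + 8
which factors as (x + 2)^3. The eigenvalues (with algebraic multiplicities) are λ = -2 with multiplicity 3.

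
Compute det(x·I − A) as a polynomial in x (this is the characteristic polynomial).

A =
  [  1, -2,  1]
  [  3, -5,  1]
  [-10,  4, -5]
x^3 + 9*x^2 + 27*x + 27

Expanding det(x·I − A) (e.g. by cofactor expansion or by noting that A is similar to its Jordan form J, which has the same characteristic polynomial as A) gives
  χ_A(x) = x^3 + 9*x^2 + 27*x + 27
which factors as (x + 3)^3. The eigenvalues (with algebraic multiplicities) are λ = -3 with multiplicity 3.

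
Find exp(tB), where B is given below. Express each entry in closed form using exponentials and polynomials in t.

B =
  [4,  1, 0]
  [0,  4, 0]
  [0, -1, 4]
e^{tB} =
  [exp(4*t), t*exp(4*t), 0]
  [0, exp(4*t), 0]
  [0, -t*exp(4*t), exp(4*t)]

Strategy: write B = P · J · P⁻¹ where J is a Jordan canonical form, so e^{tB} = P · e^{tJ} · P⁻¹, and e^{tJ} can be computed block-by-block.

B has Jordan form
J =
  [4, 1, 0]
  [0, 4, 0]
  [0, 0, 4]
(up to reordering of blocks).

Per-block formulas:
  For a 2×2 Jordan block J_2(4): exp(t · J_2(4)) = e^(4t)·(I + t·N), where N is the 2×2 nilpotent shift.
  For a 1×1 block at λ = 4: exp(t · [4]) = [e^(4t)].

After assembling e^{tJ} and conjugating by P, we get:

e^{tB} =
  [exp(4*t), t*exp(4*t), 0]
  [0, exp(4*t), 0]
  [0, -t*exp(4*t), exp(4*t)]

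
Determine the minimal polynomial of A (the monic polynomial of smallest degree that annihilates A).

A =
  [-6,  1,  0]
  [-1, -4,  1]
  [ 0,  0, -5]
x^3 + 15*x^2 + 75*x + 125

The characteristic polynomial is χ_A(x) = (x + 5)^3, so the eigenvalues are known. The minimal polynomial is
  m_A(x) = Π_λ (x − λ)^{k_λ}
where k_λ is the size of the *largest* Jordan block for λ (equivalently, the smallest k with (A − λI)^k v = 0 for every generalised eigenvector v of λ).

  λ = -5: largest Jordan block has size 3, contributing (x + 5)^3

So m_A(x) = (x + 5)^3 = x^3 + 15*x^2 + 75*x + 125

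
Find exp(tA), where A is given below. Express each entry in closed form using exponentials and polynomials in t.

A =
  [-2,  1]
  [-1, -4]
e^{tA} =
  [t*exp(-3*t) + exp(-3*t), t*exp(-3*t)]
  [-t*exp(-3*t), -t*exp(-3*t) + exp(-3*t)]

Strategy: write A = P · J · P⁻¹ where J is a Jordan canonical form, so e^{tA} = P · e^{tJ} · P⁻¹, and e^{tJ} can be computed block-by-block.

A has Jordan form
J =
  [-3,  1]
  [ 0, -3]
(up to reordering of blocks).

Per-block formulas:
  For a 2×2 Jordan block J_2(-3): exp(t · J_2(-3)) = e^(-3t)·(I + t·N), where N is the 2×2 nilpotent shift.

After assembling e^{tJ} and conjugating by P, we get:

e^{tA} =
  [t*exp(-3*t) + exp(-3*t), t*exp(-3*t)]
  [-t*exp(-3*t), -t*exp(-3*t) + exp(-3*t)]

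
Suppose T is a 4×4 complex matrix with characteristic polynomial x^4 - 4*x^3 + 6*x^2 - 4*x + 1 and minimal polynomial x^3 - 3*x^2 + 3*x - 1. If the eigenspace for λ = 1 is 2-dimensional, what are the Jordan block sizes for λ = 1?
Block sizes for λ = 1: [3, 1]

Step 1 — from the characteristic polynomial, algebraic multiplicity of λ = 1 is 4. From dim ker(T − (1)·I) = 2, there are exactly 2 Jordan blocks for λ = 1.
Step 2 — from the minimal polynomial, the factor (x − 1)^3 tells us the largest block for λ = 1 has size 3.
Step 3 — with total size 4, 2 blocks, and largest block 3, the block sizes (in nonincreasing order) are [3, 1].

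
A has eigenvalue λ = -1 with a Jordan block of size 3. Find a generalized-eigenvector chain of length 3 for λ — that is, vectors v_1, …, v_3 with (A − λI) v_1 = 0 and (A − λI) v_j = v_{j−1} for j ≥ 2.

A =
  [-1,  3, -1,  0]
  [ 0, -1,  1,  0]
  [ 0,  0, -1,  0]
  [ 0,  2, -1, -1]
A Jordan chain for λ = -1 of length 3:
v_1 = (3, 0, 0, 2)ᵀ
v_2 = (-1, 1, 0, -1)ᵀ
v_3 = (0, 0, 1, 0)ᵀ

Let N = A − (-1)·I. We want v_3 with N^3 v_3 = 0 but N^2 v_3 ≠ 0; then v_{j-1} := N · v_j for j = 3, …, 2.

Pick v_3 = (0, 0, 1, 0)ᵀ.
Then v_2 = N · v_3 = (-1, 1, 0, -1)ᵀ.
Then v_1 = N · v_2 = (3, 0, 0, 2)ᵀ.

Sanity check: (A − (-1)·I) v_1 = (0, 0, 0, 0)ᵀ = 0. ✓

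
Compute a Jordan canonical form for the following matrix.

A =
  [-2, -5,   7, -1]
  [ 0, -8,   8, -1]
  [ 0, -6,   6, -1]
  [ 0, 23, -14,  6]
J_2(-2) ⊕ J_2(3)

The characteristic polynomial is
  det(x·I − A) = x^4 - 2*x^3 - 11*x^2 + 12*x + 36 = (x - 3)^2*(x + 2)^2

Eigenvalues and multiplicities (the geometric multiplicity of λ is n − rank(A − λI), which equals the number of Jordan blocks for λ):
  λ = -2: algebraic multiplicity = 2, geometric multiplicity = 1
  λ = 3: algebraic multiplicity = 2, geometric multiplicity = 1

Determining the block sizes for each eigenvalue:
  λ = -2: one block (gm = 1), so the single block has size am = 2 → block sizes [2]
  λ = 3: one block (gm = 1), so the single block has size am = 2 → block sizes [2]

Assembling the blocks gives a Jordan form
J =
  [-2,  1, 0, 0]
  [ 0, -2, 0, 0]
  [ 0,  0, 3, 1]
  [ 0,  0, 0, 3]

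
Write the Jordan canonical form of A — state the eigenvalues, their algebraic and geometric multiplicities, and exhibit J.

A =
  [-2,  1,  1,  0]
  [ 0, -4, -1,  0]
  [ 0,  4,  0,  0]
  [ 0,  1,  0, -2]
J_3(-2) ⊕ J_1(-2)

The characteristic polynomial is
  det(x·I − A) = x^4 + 8*x^3 + 24*x^2 + 32*x + 16 = (x + 2)^4

Eigenvalues and multiplicities (the geometric multiplicity of λ is n − rank(A − λI), which equals the number of Jordan blocks for λ):
  λ = -2: algebraic multiplicity = 4, geometric multiplicity = 2

Determining the block sizes for each eigenvalue:
  λ = -2: with am = 4 and gm = 2, the partition is not yet determined (e.g. several partitions of 4 into 2 parts exist). Let N = A − (-2)·I. Computing rank(N^1) = 2, rank(N^2) = 1, rank(N^3) = 0; the number of blocks of size ≥ j is rank(N^{j−1}) − rank(N^j), giving [2, 1, 1]. So we have 1 block(s) of size 3, 1 block(s) of size 1 → block sizes [3, 1]

Assembling the blocks gives a Jordan form
J =
  [-2,  1,  0,  0]
  [ 0, -2,  1,  0]
  [ 0,  0, -2,  0]
  [ 0,  0,  0, -2]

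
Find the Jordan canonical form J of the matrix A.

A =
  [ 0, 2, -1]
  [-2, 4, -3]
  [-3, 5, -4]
J_3(0)

The characteristic polynomial is
  det(x·I − A) = x^3

Eigenvalues and multiplicities (the geometric multiplicity of λ is n − rank(A − λI), which equals the number of Jordan blocks for λ):
  λ = 0: algebraic multiplicity = 3, geometric multiplicity = 1

Determining the block sizes for each eigenvalue:
  λ = 0: one block (gm = 1), so the single block has size am = 3 → block sizes [3]

Assembling the blocks gives a Jordan form
J =
  [0, 1, 0]
  [0, 0, 1]
  [0, 0, 0]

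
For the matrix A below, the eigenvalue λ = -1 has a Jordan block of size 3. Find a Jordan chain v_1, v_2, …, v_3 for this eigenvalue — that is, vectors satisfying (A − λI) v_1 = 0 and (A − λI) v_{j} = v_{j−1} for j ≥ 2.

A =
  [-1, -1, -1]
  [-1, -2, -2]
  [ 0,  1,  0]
A Jordan chain for λ = -1 of length 3:
v_1 = (1, 1, -1)ᵀ
v_2 = (0, -1, 0)ᵀ
v_3 = (1, 0, 0)ᵀ

Let N = A − (-1)·I. We want v_3 with N^3 v_3 = 0 but N^2 v_3 ≠ 0; then v_{j-1} := N · v_j for j = 3, …, 2.

Pick v_3 = (1, 0, 0)ᵀ.
Then v_2 = N · v_3 = (0, -1, 0)ᵀ.
Then v_1 = N · v_2 = (1, 1, -1)ᵀ.

Sanity check: (A − (-1)·I) v_1 = (0, 0, 0)ᵀ = 0. ✓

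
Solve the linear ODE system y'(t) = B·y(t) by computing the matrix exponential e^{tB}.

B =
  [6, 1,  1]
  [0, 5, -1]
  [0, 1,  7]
e^{tB} =
  [exp(6*t), t*exp(6*t), t*exp(6*t)]
  [0, -t*exp(6*t) + exp(6*t), -t*exp(6*t)]
  [0, t*exp(6*t), t*exp(6*t) + exp(6*t)]

Strategy: write B = P · J · P⁻¹ where J is a Jordan canonical form, so e^{tB} = P · e^{tJ} · P⁻¹, and e^{tJ} can be computed block-by-block.

B has Jordan form
J =
  [6, 1, 0]
  [0, 6, 0]
  [0, 0, 6]
(up to reordering of blocks).

Per-block formulas:
  For a 1×1 block at λ = 6: exp(t · [6]) = [e^(6t)].
  For a 2×2 Jordan block J_2(6): exp(t · J_2(6)) = e^(6t)·(I + t·N), where N is the 2×2 nilpotent shift.

After assembling e^{tJ} and conjugating by P, we get:

e^{tB} =
  [exp(6*t), t*exp(6*t), t*exp(6*t)]
  [0, -t*exp(6*t) + exp(6*t), -t*exp(6*t)]
  [0, t*exp(6*t), t*exp(6*t) + exp(6*t)]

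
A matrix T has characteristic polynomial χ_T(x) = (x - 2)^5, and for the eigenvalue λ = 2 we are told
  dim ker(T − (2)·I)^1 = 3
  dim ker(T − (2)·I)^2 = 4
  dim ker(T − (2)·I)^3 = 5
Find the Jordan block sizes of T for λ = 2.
Block sizes for λ = 2: [3, 1, 1]

From the dimensions of kernels of powers, the number of Jordan blocks of size at least j is d_j − d_{j−1} where d_j = dim ker(N^j) (with d_0 = 0). Computing the differences gives [3, 1, 1].
The number of blocks of size exactly k is (#blocks of size ≥ k) − (#blocks of size ≥ k + 1), so the partition is: 2 block(s) of size 1, 1 block(s) of size 3.
In nonincreasing order the block sizes are [3, 1, 1].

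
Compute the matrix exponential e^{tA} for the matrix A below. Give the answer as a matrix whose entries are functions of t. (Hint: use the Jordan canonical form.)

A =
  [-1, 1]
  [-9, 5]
e^{tA} =
  [-3*t*exp(2*t) + exp(2*t), t*exp(2*t)]
  [-9*t*exp(2*t), 3*t*exp(2*t) + exp(2*t)]

Strategy: write A = P · J · P⁻¹ where J is a Jordan canonical form, so e^{tA} = P · e^{tJ} · P⁻¹, and e^{tJ} can be computed block-by-block.

A has Jordan form
J =
  [2, 1]
  [0, 2]
(up to reordering of blocks).

Per-block formulas:
  For a 2×2 Jordan block J_2(2): exp(t · J_2(2)) = e^(2t)·(I + t·N), where N is the 2×2 nilpotent shift.

After assembling e^{tJ} and conjugating by P, we get:

e^{tA} =
  [-3*t*exp(2*t) + exp(2*t), t*exp(2*t)]
  [-9*t*exp(2*t), 3*t*exp(2*t) + exp(2*t)]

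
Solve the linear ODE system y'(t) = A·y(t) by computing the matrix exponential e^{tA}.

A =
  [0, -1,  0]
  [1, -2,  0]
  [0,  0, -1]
e^{tA} =
  [t*exp(-t) + exp(-t), -t*exp(-t), 0]
  [t*exp(-t), -t*exp(-t) + exp(-t), 0]
  [0, 0, exp(-t)]

Strategy: write A = P · J · P⁻¹ where J is a Jordan canonical form, so e^{tA} = P · e^{tJ} · P⁻¹, and e^{tJ} can be computed block-by-block.

A has Jordan form
J =
  [-1,  1,  0]
  [ 0, -1,  0]
  [ 0,  0, -1]
(up to reordering of blocks).

Per-block formulas:
  For a 1×1 block at λ = -1: exp(t · [-1]) = [e^(-1t)].
  For a 2×2 Jordan block J_2(-1): exp(t · J_2(-1)) = e^(-1t)·(I + t·N), where N is the 2×2 nilpotent shift.

After assembling e^{tJ} and conjugating by P, we get:

e^{tA} =
  [t*exp(-t) + exp(-t), -t*exp(-t), 0]
  [t*exp(-t), -t*exp(-t) + exp(-t), 0]
  [0, 0, exp(-t)]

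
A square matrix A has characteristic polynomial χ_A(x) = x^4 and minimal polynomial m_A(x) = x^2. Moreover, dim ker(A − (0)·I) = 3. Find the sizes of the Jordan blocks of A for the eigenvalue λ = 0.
Block sizes for λ = 0: [2, 1, 1]

Step 1 — from the characteristic polynomial, algebraic multiplicity of λ = 0 is 4. From dim ker(A − (0)·I) = 3, there are exactly 3 Jordan blocks for λ = 0.
Step 2 — from the minimal polynomial, the factor (x − 0)^2 tells us the largest block for λ = 0 has size 2.
Step 3 — with total size 4, 3 blocks, and largest block 2, the block sizes (in nonincreasing order) are [2, 1, 1].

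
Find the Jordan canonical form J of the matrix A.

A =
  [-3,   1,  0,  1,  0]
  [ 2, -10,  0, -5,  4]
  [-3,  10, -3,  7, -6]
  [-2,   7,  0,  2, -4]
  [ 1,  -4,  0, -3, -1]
J_2(-3) ⊕ J_2(-3) ⊕ J_1(-3)

The characteristic polynomial is
  det(x·I − A) = x^5 + 15*x^4 + 90*x^3 + 270*x^2 + 405*x + 243 = (x + 3)^5

Eigenvalues and multiplicities (the geometric multiplicity of λ is n − rank(A − λI), which equals the number of Jordan blocks for λ):
  λ = -3: algebraic multiplicity = 5, geometric multiplicity = 3

Determining the block sizes for each eigenvalue:
  λ = -3: with am = 5 and gm = 3, the partition is not yet determined (e.g. several partitions of 5 into 3 parts exist). Let N = A − (-3)·I. Computing rank(N^1) = 2, rank(N^2) = 0; the number of blocks of size ≥ j is rank(N^{j−1}) − rank(N^j), giving [3, 2]. So we have 2 block(s) of size 2, 1 block(s) of size 1 → block sizes [2, 2, 1]

Assembling the blocks gives a Jordan form
J =
  [-3,  1,  0,  0,  0]
  [ 0, -3,  0,  0,  0]
  [ 0,  0, -3,  1,  0]
  [ 0,  0,  0, -3,  0]
  [ 0,  0,  0,  0, -3]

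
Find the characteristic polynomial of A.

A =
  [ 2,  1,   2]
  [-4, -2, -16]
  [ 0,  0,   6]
x^3 - 6*x^2

Expanding det(x·I − A) (e.g. by cofactor expansion or by noting that A is similar to its Jordan form J, which has the same characteristic polynomial as A) gives
  χ_A(x) = x^3 - 6*x^2
which factors as x^2*(x - 6). The eigenvalues (with algebraic multiplicities) are λ = 0 with multiplicity 2, λ = 6 with multiplicity 1.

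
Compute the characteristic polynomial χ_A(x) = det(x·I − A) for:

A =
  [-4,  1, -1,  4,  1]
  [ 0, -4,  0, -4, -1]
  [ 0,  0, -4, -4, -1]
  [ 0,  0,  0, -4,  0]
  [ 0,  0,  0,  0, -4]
x^5 + 20*x^4 + 160*x^3 + 640*x^2 + 1280*x + 1024

Expanding det(x·I − A) (e.g. by cofactor expansion or by noting that A is similar to its Jordan form J, which has the same characteristic polynomial as A) gives
  χ_A(x) = x^5 + 20*x^4 + 160*x^3 + 640*x^2 + 1280*x + 1024
which factors as (x + 4)^5. The eigenvalues (with algebraic multiplicities) are λ = -4 with multiplicity 5.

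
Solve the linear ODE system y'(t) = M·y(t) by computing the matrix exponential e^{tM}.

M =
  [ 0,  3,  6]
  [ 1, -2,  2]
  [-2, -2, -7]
e^{tM} =
  [3*t*exp(-3*t) + exp(-3*t), 3*t*exp(-3*t), 6*t*exp(-3*t)]
  [t*exp(-3*t), t*exp(-3*t) + exp(-3*t), 2*t*exp(-3*t)]
  [-2*t*exp(-3*t), -2*t*exp(-3*t), -4*t*exp(-3*t) + exp(-3*t)]

Strategy: write M = P · J · P⁻¹ where J is a Jordan canonical form, so e^{tM} = P · e^{tJ} · P⁻¹, and e^{tJ} can be computed block-by-block.

M has Jordan form
J =
  [-3,  1,  0]
  [ 0, -3,  0]
  [ 0,  0, -3]
(up to reordering of blocks).

Per-block formulas:
  For a 2×2 Jordan block J_2(-3): exp(t · J_2(-3)) = e^(-3t)·(I + t·N), where N is the 2×2 nilpotent shift.
  For a 1×1 block at λ = -3: exp(t · [-3]) = [e^(-3t)].

After assembling e^{tJ} and conjugating by P, we get:

e^{tM} =
  [3*t*exp(-3*t) + exp(-3*t), 3*t*exp(-3*t), 6*t*exp(-3*t)]
  [t*exp(-3*t), t*exp(-3*t) + exp(-3*t), 2*t*exp(-3*t)]
  [-2*t*exp(-3*t), -2*t*exp(-3*t), -4*t*exp(-3*t) + exp(-3*t)]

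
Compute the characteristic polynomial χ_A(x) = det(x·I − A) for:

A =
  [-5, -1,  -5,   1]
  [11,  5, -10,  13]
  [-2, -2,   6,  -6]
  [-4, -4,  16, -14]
x^4 + 8*x^3 + 24*x^2 + 32*x + 16

Expanding det(x·I − A) (e.g. by cofactor expansion or by noting that A is similar to its Jordan form J, which has the same characteristic polynomial as A) gives
  χ_A(x) = x^4 + 8*x^3 + 24*x^2 + 32*x + 16
which factors as (x + 2)^4. The eigenvalues (with algebraic multiplicities) are λ = -2 with multiplicity 4.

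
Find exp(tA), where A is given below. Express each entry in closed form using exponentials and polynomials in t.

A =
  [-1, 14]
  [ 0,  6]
e^{tA} =
  [exp(-t), 2*exp(6*t) - 2*exp(-t)]
  [0, exp(6*t)]

Strategy: write A = P · J · P⁻¹ where J is a Jordan canonical form, so e^{tA} = P · e^{tJ} · P⁻¹, and e^{tJ} can be computed block-by-block.

A has Jordan form
J =
  [-1, 0]
  [ 0, 6]
(up to reordering of blocks).

Per-block formulas:
  For a 1×1 block at λ = -1: exp(t · [-1]) = [e^(-1t)].
  For a 1×1 block at λ = 6: exp(t · [6]) = [e^(6t)].

After assembling e^{tJ} and conjugating by P, we get:

e^{tA} =
  [exp(-t), 2*exp(6*t) - 2*exp(-t)]
  [0, exp(6*t)]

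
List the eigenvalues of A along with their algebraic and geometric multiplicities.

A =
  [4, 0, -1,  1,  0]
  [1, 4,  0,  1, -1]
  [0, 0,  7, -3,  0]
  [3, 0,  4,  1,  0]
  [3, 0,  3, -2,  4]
λ = 4: alg = 5, geom = 2

Step 1 — factor the characteristic polynomial to read off the algebraic multiplicities:
  χ_A(x) = (x - 4)^5

Step 2 — compute geometric multiplicities via the rank-nullity identity g(λ) = n − rank(A − λI):
  rank(A − (4)·I) = 3, so dim ker(A − (4)·I) = n − 3 = 2

Summary:
  λ = 4: algebraic multiplicity = 5, geometric multiplicity = 2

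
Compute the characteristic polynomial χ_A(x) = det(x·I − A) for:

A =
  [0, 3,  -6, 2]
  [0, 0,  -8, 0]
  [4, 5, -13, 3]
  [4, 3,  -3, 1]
x^4 + 12*x^3 + 52*x^2 + 96*x + 64

Expanding det(x·I − A) (e.g. by cofactor expansion or by noting that A is similar to its Jordan form J, which has the same characteristic polynomial as A) gives
  χ_A(x) = x^4 + 12*x^3 + 52*x^2 + 96*x + 64
which factors as (x + 2)^2*(x + 4)^2. The eigenvalues (with algebraic multiplicities) are λ = -4 with multiplicity 2, λ = -2 with multiplicity 2.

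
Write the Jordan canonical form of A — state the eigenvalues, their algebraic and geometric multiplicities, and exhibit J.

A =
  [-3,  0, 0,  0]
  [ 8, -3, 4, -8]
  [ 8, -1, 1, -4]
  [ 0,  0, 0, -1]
J_1(-3) ⊕ J_2(-1) ⊕ J_1(-1)

The characteristic polynomial is
  det(x·I − A) = x^4 + 6*x^3 + 12*x^2 + 10*x + 3 = (x + 1)^3*(x + 3)

Eigenvalues and multiplicities (the geometric multiplicity of λ is n − rank(A − λI), which equals the number of Jordan blocks for λ):
  λ = -3: algebraic multiplicity = 1, geometric multiplicity = 1
  λ = -1: algebraic multiplicity = 3, geometric multiplicity = 2

Determining the block sizes for each eigenvalue:
  λ = -3: one block (gm = 1), so the single block has size am = 1 → block sizes [1]
  λ = -1: 2 blocks summing to 3 forces exactly one block of size 2 and the rest size 1 → block sizes [2, 1]

Assembling the blocks gives a Jordan form
J =
  [-3,  0,  0,  0]
  [ 0, -1,  1,  0]
  [ 0,  0, -1,  0]
  [ 0,  0,  0, -1]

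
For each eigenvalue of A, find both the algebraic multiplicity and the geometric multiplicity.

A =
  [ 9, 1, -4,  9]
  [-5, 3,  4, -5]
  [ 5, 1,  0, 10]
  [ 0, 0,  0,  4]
λ = 4: alg = 4, geom = 2

Step 1 — factor the characteristic polynomial to read off the algebraic multiplicities:
  χ_A(x) = (x - 4)^4

Step 2 — compute geometric multiplicities via the rank-nullity identity g(λ) = n − rank(A − λI):
  rank(A − (4)·I) = 2, so dim ker(A − (4)·I) = n − 2 = 2

Summary:
  λ = 4: algebraic multiplicity = 4, geometric multiplicity = 2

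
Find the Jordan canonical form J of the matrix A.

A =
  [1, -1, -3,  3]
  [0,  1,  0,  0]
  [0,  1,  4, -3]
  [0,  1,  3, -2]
J_2(1) ⊕ J_1(1) ⊕ J_1(1)

The characteristic polynomial is
  det(x·I − A) = x^4 - 4*x^3 + 6*x^2 - 4*x + 1 = (x - 1)^4

Eigenvalues and multiplicities (the geometric multiplicity of λ is n − rank(A − λI), which equals the number of Jordan blocks for λ):
  λ = 1: algebraic multiplicity = 4, geometric multiplicity = 3

Determining the block sizes for each eigenvalue:
  λ = 1: 3 blocks summing to 4 forces exactly one block of size 2 and the rest size 1 → block sizes [2, 1, 1]

Assembling the blocks gives a Jordan form
J =
  [1, 1, 0, 0]
  [0, 1, 0, 0]
  [0, 0, 1, 0]
  [0, 0, 0, 1]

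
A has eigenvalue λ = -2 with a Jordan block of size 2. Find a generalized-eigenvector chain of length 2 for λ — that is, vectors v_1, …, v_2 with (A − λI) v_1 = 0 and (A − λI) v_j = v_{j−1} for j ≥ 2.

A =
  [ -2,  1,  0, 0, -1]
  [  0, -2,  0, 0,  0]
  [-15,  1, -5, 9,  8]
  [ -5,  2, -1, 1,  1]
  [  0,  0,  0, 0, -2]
A Jordan chain for λ = -2 of length 2:
v_1 = (0, 0, -15, -5, 0)ᵀ
v_2 = (1, 0, 0, 0, 0)ᵀ

Let N = A − (-2)·I. We want v_2 with N^2 v_2 = 0 but N^1 v_2 ≠ 0; then v_{j-1} := N · v_j for j = 2, …, 2.

Pick v_2 = (1, 0, 0, 0, 0)ᵀ.
Then v_1 = N · v_2 = (0, 0, -15, -5, 0)ᵀ.

Sanity check: (A − (-2)·I) v_1 = (0, 0, 0, 0, 0)ᵀ = 0. ✓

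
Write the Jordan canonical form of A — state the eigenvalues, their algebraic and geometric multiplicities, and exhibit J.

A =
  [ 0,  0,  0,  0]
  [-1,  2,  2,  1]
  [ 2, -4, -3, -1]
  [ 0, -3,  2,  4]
J_1(0) ⊕ J_3(1)

The characteristic polynomial is
  det(x·I − A) = x^4 - 3*x^3 + 3*x^2 - x = x*(x - 1)^3

Eigenvalues and multiplicities (the geometric multiplicity of λ is n − rank(A − λI), which equals the number of Jordan blocks for λ):
  λ = 0: algebraic multiplicity = 1, geometric multiplicity = 1
  λ = 1: algebraic multiplicity = 3, geometric multiplicity = 1

Determining the block sizes for each eigenvalue:
  λ = 0: one block (gm = 1), so the single block has size am = 1 → block sizes [1]
  λ = 1: one block (gm = 1), so the single block has size am = 3 → block sizes [3]

Assembling the blocks gives a Jordan form
J =
  [0, 0, 0, 0]
  [0, 1, 1, 0]
  [0, 0, 1, 1]
  [0, 0, 0, 1]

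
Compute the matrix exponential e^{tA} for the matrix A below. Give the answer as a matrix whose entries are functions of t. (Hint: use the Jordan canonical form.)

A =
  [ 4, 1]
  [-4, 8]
e^{tA} =
  [-2*t*exp(6*t) + exp(6*t), t*exp(6*t)]
  [-4*t*exp(6*t), 2*t*exp(6*t) + exp(6*t)]

Strategy: write A = P · J · P⁻¹ where J is a Jordan canonical form, so e^{tA} = P · e^{tJ} · P⁻¹, and e^{tJ} can be computed block-by-block.

A has Jordan form
J =
  [6, 1]
  [0, 6]
(up to reordering of blocks).

Per-block formulas:
  For a 2×2 Jordan block J_2(6): exp(t · J_2(6)) = e^(6t)·(I + t·N), where N is the 2×2 nilpotent shift.

After assembling e^{tJ} and conjugating by P, we get:

e^{tA} =
  [-2*t*exp(6*t) + exp(6*t), t*exp(6*t)]
  [-4*t*exp(6*t), 2*t*exp(6*t) + exp(6*t)]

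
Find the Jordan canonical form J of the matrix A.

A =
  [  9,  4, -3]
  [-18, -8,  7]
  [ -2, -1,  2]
J_3(1)

The characteristic polynomial is
  det(x·I − A) = x^3 - 3*x^2 + 3*x - 1 = (x - 1)^3

Eigenvalues and multiplicities (the geometric multiplicity of λ is n − rank(A − λI), which equals the number of Jordan blocks for λ):
  λ = 1: algebraic multiplicity = 3, geometric multiplicity = 1

Determining the block sizes for each eigenvalue:
  λ = 1: one block (gm = 1), so the single block has size am = 3 → block sizes [3]

Assembling the blocks gives a Jordan form
J =
  [1, 1, 0]
  [0, 1, 1]
  [0, 0, 1]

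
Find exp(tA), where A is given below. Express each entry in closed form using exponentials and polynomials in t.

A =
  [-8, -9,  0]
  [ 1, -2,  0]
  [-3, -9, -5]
e^{tA} =
  [-3*t*exp(-5*t) + exp(-5*t), -9*t*exp(-5*t), 0]
  [t*exp(-5*t), 3*t*exp(-5*t) + exp(-5*t), 0]
  [-3*t*exp(-5*t), -9*t*exp(-5*t), exp(-5*t)]

Strategy: write A = P · J · P⁻¹ where J is a Jordan canonical form, so e^{tA} = P · e^{tJ} · P⁻¹, and e^{tJ} can be computed block-by-block.

A has Jordan form
J =
  [-5,  1,  0]
  [ 0, -5,  0]
  [ 0,  0, -5]
(up to reordering of blocks).

Per-block formulas:
  For a 1×1 block at λ = -5: exp(t · [-5]) = [e^(-5t)].
  For a 2×2 Jordan block J_2(-5): exp(t · J_2(-5)) = e^(-5t)·(I + t·N), where N is the 2×2 nilpotent shift.

After assembling e^{tJ} and conjugating by P, we get:

e^{tA} =
  [-3*t*exp(-5*t) + exp(-5*t), -9*t*exp(-5*t), 0]
  [t*exp(-5*t), 3*t*exp(-5*t) + exp(-5*t), 0]
  [-3*t*exp(-5*t), -9*t*exp(-5*t), exp(-5*t)]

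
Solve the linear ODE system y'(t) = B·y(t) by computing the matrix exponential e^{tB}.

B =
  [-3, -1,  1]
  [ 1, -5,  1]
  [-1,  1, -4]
e^{tB} =
  [-t^2*exp(-4*t)/2 + t*exp(-4*t) + exp(-4*t), t^2*exp(-4*t)/2 - t*exp(-4*t), t*exp(-4*t)]
  [-t^2*exp(-4*t)/2 + t*exp(-4*t), t^2*exp(-4*t)/2 - t*exp(-4*t) + exp(-4*t), t*exp(-4*t)]
  [-t*exp(-4*t), t*exp(-4*t), exp(-4*t)]

Strategy: write B = P · J · P⁻¹ where J is a Jordan canonical form, so e^{tB} = P · e^{tJ} · P⁻¹, and e^{tJ} can be computed block-by-block.

B has Jordan form
J =
  [-4,  1,  0]
  [ 0, -4,  1]
  [ 0,  0, -4]
(up to reordering of blocks).

Per-block formulas:
  For a 3×3 Jordan block J_3(-4): exp(t · J_3(-4)) = e^(-4t)·(I + t·N + (t^2/2)·N^2), where N is the 3×3 nilpotent shift.

After assembling e^{tJ} and conjugating by P, we get:

e^{tB} =
  [-t^2*exp(-4*t)/2 + t*exp(-4*t) + exp(-4*t), t^2*exp(-4*t)/2 - t*exp(-4*t), t*exp(-4*t)]
  [-t^2*exp(-4*t)/2 + t*exp(-4*t), t^2*exp(-4*t)/2 - t*exp(-4*t) + exp(-4*t), t*exp(-4*t)]
  [-t*exp(-4*t), t*exp(-4*t), exp(-4*t)]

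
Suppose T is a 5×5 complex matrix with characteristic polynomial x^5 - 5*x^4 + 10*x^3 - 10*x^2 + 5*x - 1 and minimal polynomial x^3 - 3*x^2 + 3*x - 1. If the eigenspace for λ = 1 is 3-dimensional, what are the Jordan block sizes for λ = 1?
Block sizes for λ = 1: [3, 1, 1]

Step 1 — from the characteristic polynomial, algebraic multiplicity of λ = 1 is 5. From dim ker(T − (1)·I) = 3, there are exactly 3 Jordan blocks for λ = 1.
Step 2 — from the minimal polynomial, the factor (x − 1)^3 tells us the largest block for λ = 1 has size 3.
Step 3 — with total size 5, 3 blocks, and largest block 3, the block sizes (in nonincreasing order) are [3, 1, 1].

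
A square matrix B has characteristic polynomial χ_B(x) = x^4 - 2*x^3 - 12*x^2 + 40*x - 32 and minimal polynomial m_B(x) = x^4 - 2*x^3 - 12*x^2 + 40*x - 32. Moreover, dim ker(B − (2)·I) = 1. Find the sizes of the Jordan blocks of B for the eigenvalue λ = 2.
Block sizes for λ = 2: [3]

Step 1 — from the characteristic polynomial, algebraic multiplicity of λ = 2 is 3. From dim ker(B − (2)·I) = 1, there are exactly 1 Jordan blocks for λ = 2.
Step 2 — from the minimal polynomial, the factor (x − 2)^3 tells us the largest block for λ = 2 has size 3.
Step 3 — with total size 3, 1 blocks, and largest block 3, the block sizes (in nonincreasing order) are [3].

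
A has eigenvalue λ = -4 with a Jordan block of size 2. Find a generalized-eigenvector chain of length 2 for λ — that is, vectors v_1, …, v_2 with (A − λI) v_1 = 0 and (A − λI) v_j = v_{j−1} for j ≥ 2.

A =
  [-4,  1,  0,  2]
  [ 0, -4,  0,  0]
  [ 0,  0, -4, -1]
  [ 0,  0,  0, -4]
A Jordan chain for λ = -4 of length 2:
v_1 = (1, 0, 0, 0)ᵀ
v_2 = (0, 1, 0, 0)ᵀ

Let N = A − (-4)·I. We want v_2 with N^2 v_2 = 0 but N^1 v_2 ≠ 0; then v_{j-1} := N · v_j for j = 2, …, 2.

Pick v_2 = (0, 1, 0, 0)ᵀ.
Then v_1 = N · v_2 = (1, 0, 0, 0)ᵀ.

Sanity check: (A − (-4)·I) v_1 = (0, 0, 0, 0)ᵀ = 0. ✓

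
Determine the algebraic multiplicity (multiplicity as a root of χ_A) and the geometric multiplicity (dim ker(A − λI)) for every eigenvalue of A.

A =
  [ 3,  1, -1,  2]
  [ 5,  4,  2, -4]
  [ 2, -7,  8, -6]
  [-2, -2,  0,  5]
λ = 5: alg = 4, geom = 2

Step 1 — factor the characteristic polynomial to read off the algebraic multiplicities:
  χ_A(x) = (x - 5)^4

Step 2 — compute geometric multiplicities via the rank-nullity identity g(λ) = n − rank(A − λI):
  rank(A − (5)·I) = 2, so dim ker(A − (5)·I) = n − 2 = 2

Summary:
  λ = 5: algebraic multiplicity = 4, geometric multiplicity = 2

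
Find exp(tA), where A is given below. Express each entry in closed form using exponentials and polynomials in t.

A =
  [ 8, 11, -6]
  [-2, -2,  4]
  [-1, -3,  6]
e^{tA} =
  [4*t*exp(4*t) + exp(4*t), -2*t^2*exp(4*t) + 11*t*exp(4*t), 4*t^2*exp(4*t) - 6*t*exp(4*t)]
  [-2*t*exp(4*t), t^2*exp(4*t) - 6*t*exp(4*t) + exp(4*t), -2*t^2*exp(4*t) + 4*t*exp(4*t)]
  [-t*exp(4*t), t^2*exp(4*t)/2 - 3*t*exp(4*t), -t^2*exp(4*t) + 2*t*exp(4*t) + exp(4*t)]

Strategy: write A = P · J · P⁻¹ where J is a Jordan canonical form, so e^{tA} = P · e^{tJ} · P⁻¹, and e^{tJ} can be computed block-by-block.

A has Jordan form
J =
  [4, 1, 0]
  [0, 4, 1]
  [0, 0, 4]
(up to reordering of blocks).

Per-block formulas:
  For a 3×3 Jordan block J_3(4): exp(t · J_3(4)) = e^(4t)·(I + t·N + (t^2/2)·N^2), where N is the 3×3 nilpotent shift.

After assembling e^{tJ} and conjugating by P, we get:

e^{tA} =
  [4*t*exp(4*t) + exp(4*t), -2*t^2*exp(4*t) + 11*t*exp(4*t), 4*t^2*exp(4*t) - 6*t*exp(4*t)]
  [-2*t*exp(4*t), t^2*exp(4*t) - 6*t*exp(4*t) + exp(4*t), -2*t^2*exp(4*t) + 4*t*exp(4*t)]
  [-t*exp(4*t), t^2*exp(4*t)/2 - 3*t*exp(4*t), -t^2*exp(4*t) + 2*t*exp(4*t) + exp(4*t)]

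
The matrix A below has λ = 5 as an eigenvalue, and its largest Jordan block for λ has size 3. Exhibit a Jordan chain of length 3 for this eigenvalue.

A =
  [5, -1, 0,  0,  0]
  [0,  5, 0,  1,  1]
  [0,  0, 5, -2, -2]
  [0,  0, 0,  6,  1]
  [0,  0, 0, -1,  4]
A Jordan chain for λ = 5 of length 3:
v_1 = (-1, 0, 0, 0, 0)ᵀ
v_2 = (0, 1, -2, 1, -1)ᵀ
v_3 = (0, 0, 0, 1, 0)ᵀ

Let N = A − (5)·I. We want v_3 with N^3 v_3 = 0 but N^2 v_3 ≠ 0; then v_{j-1} := N · v_j for j = 3, …, 2.

Pick v_3 = (0, 0, 0, 1, 0)ᵀ.
Then v_2 = N · v_3 = (0, 1, -2, 1, -1)ᵀ.
Then v_1 = N · v_2 = (-1, 0, 0, 0, 0)ᵀ.

Sanity check: (A − (5)·I) v_1 = (0, 0, 0, 0, 0)ᵀ = 0. ✓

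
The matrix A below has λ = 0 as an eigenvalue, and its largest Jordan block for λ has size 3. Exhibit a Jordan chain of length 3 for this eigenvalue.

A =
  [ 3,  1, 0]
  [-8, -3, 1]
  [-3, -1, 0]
A Jordan chain for λ = 0 of length 3:
v_1 = (1, -3, -1)ᵀ
v_2 = (3, -8, -3)ᵀ
v_3 = (1, 0, 0)ᵀ

Let N = A − (0)·I. We want v_3 with N^3 v_3 = 0 but N^2 v_3 ≠ 0; then v_{j-1} := N · v_j for j = 3, …, 2.

Pick v_3 = (1, 0, 0)ᵀ.
Then v_2 = N · v_3 = (3, -8, -3)ᵀ.
Then v_1 = N · v_2 = (1, -3, -1)ᵀ.

Sanity check: (A − (0)·I) v_1 = (0, 0, 0)ᵀ = 0. ✓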